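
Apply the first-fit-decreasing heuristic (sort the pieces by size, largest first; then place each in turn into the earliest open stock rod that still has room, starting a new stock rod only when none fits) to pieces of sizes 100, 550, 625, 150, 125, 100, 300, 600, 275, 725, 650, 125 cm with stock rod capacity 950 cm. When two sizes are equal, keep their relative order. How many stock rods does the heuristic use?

5

Sorted descending: 725, 650, 625, 600, 550, 300, 275, 150, 125, 125, 100, 100.
  725 → stock rod 1 (new)  [load 725/950]
  650 → stock rod 2 (new)  [load 650/950]
  625 → stock rod 3 (new)  [load 625/950]
  600 → stock rod 4 (new)  [load 600/950]
  550 → stock rod 5 (new)  [load 550/950]
  300 → stock rod 2  [load 950/950]
  275 → stock rod 3  [load 900/950]
  150 → stock rod 1  [load 875/950]
  125 → stock rod 4  [load 725/950]
  125 → stock rod 4  [load 850/950]
  100 → stock rod 4  [load 950/950]
  100 → stock rod 5  [load 650/950]
5 stock rods opened.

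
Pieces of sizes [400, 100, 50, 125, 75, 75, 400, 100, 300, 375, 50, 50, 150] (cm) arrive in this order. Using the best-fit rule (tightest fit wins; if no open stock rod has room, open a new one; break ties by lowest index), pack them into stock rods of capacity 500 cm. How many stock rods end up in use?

  400 → stock rod 1 (new)  [load 400/500]
  100 → stock rod 1  [load 500/500]
  50 → stock rod 2 (new)  [load 50/500]
  125 → stock rod 2  [load 175/500]
  75 → stock rod 2  [load 250/500]
  75 → stock rod 2  [load 325/500]
  400 → stock rod 3 (new)  [load 400/500]
  100 → stock rod 3  [load 500/500]
  300 → stock rod 4 (new)  [load 300/500]
  375 → stock rod 5 (new)  [load 375/500]
  50 → stock rod 5  [load 425/500]
  50 → stock rod 5  [load 475/500]
  150 → stock rod 2  [load 475/500]
5 stock rods opened.

5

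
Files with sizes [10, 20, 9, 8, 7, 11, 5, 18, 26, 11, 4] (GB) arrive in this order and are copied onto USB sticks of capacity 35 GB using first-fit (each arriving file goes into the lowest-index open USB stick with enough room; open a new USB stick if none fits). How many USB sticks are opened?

4

  10 → USB stick 1 (new)  [load 10/35]
  20 → USB stick 1  [load 30/35]
  9 → USB stick 2 (new)  [load 9/35]
  8 → USB stick 2  [load 17/35]
  7 → USB stick 2  [load 24/35]
  11 → USB stick 2  [load 35/35]
  5 → USB stick 1  [load 35/35]
  18 → USB stick 3 (new)  [load 18/35]
  26 → USB stick 4 (new)  [load 26/35]
  11 → USB stick 3  [load 29/35]
  4 → USB stick 3  [load 33/35]
4 USB sticks opened.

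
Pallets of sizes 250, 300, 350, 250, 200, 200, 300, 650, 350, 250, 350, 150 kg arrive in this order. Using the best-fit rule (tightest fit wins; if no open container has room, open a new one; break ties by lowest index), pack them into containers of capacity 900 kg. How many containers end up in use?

  250 → container 1 (new)  [load 250/900]
  300 → container 1  [load 550/900]
  350 → container 1  [load 900/900]
  250 → container 2 (new)  [load 250/900]
  200 → container 2  [load 450/900]
  200 → container 2  [load 650/900]
  300 → container 3 (new)  [load 300/900]
  650 → container 4 (new)  [load 650/900]
  350 → container 3  [load 650/900]
  250 → container 2  [load 900/900]
  350 → container 5 (new)  [load 350/900]
  150 → container 3  [load 800/900]
5 containers opened.

5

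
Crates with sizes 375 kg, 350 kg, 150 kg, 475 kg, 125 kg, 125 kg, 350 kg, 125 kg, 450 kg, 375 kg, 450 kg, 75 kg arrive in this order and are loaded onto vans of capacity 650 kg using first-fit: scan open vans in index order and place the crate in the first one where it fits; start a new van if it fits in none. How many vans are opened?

  375 → van 1 (new)  [load 375/650]
  350 → van 2 (new)  [load 350/650]
  150 → van 1  [load 525/650]
  475 → van 3 (new)  [load 475/650]
  125 → van 1  [load 650/650]
  125 → van 2  [load 475/650]
  350 → van 4 (new)  [load 350/650]
  125 → van 2  [load 600/650]
  450 → van 5 (new)  [load 450/650]
  375 → van 6 (new)  [load 375/650]
  450 → van 7 (new)  [load 450/650]
  75 → van 3  [load 550/650]
7 vans opened.

7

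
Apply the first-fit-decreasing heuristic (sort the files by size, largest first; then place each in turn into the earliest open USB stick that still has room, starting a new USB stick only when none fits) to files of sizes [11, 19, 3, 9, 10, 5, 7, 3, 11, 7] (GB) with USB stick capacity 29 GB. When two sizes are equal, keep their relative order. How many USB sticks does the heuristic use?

3

Sorted descending: 19, 11, 11, 10, 9, 7, 7, 5, 3, 3.
  19 → USB stick 1 (new)  [load 19/29]
  11 → USB stick 2 (new)  [load 11/29]
  11 → USB stick 2  [load 22/29]
  10 → USB stick 1  [load 29/29]
  9 → USB stick 3 (new)  [load 9/29]
  7 → USB stick 2  [load 29/29]
  7 → USB stick 3  [load 16/29]
  5 → USB stick 3  [load 21/29]
  3 → USB stick 3  [load 24/29]
  3 → USB stick 3  [load 27/29]
3 USB sticks opened.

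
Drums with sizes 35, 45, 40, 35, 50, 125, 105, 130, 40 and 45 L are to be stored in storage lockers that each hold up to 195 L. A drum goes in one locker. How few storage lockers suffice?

4

Total = 130 + 125 + 105 + 50 + 45 + 45 + 40 + 40 + 35 + 35 = 650 L.
Lower bound: ⌈650/195⌉ = 4 storage lockers.
A packing using 4 storage lockers:
  locker 1: 130 + 50 = 180
  locker 2: 125 + 45 = 170
  locker 3: 105 + 45 + 40 = 190
  locker 4: 40 + 35 + 35 = 110
This matches the lower bound, so 4 is optimal.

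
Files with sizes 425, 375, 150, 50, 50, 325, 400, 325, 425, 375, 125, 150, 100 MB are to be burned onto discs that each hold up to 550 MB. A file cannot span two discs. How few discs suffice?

7

Total = 425 + 425 + 400 + 375 + 375 + 325 + 325 + 150 + 150 + 125 + 100 + 50 + 50 = 3275 MB.
Lower bound: ⌈3275/550⌉ = 6 discs.
Also, 7 files each exceed 275 MB, and no two of those can share a disc, so at least 7 discs are needed.
A packing using 7 discs:
  disc 1: 425 + 125 = 550
  disc 2: 425 + 100 = 525
  disc 3: 400 + 150 = 550
  disc 4: 375 + 150 = 525
  disc 5: 375 + 50 + 50 = 475
  disc 6: 325 = 325
  disc 7: 325 = 325
This matches the lower bound, so 7 is optimal.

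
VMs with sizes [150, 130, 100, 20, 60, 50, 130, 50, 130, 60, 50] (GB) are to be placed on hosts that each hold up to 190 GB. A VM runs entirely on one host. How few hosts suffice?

6

Total = 150 + 130 + 130 + 130 + 100 + 60 + 60 + 50 + 50 + 50 + 20 = 930 GB.
Lower bound: ⌈930/190⌉ = 5 hosts.
A packing using 6 hosts:
  host 1: 150 + 20 = 170
  host 2: 130 + 60 = 190
  host 3: 130 + 60 = 190
  host 4: 130 + 50 = 180
  host 5: 100 + 50 = 150
  host 6: 50 = 50
No arrangement into 5 hosts stays within capacity, so 6 is optimal.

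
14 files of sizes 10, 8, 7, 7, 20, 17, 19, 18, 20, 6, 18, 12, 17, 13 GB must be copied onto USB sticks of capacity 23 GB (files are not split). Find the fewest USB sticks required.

Total = 20 + 20 + 19 + 18 + 18 + 17 + 17 + 13 + 12 + 10 + 8 + 7 + 7 + 6 = 192 GB.
Lower bound: ⌈192/23⌉ = 9 USB sticks.
A packing using 10 USB sticks:
  USB stick 1: 20 = 20
  USB stick 2: 20 = 20
  USB stick 3: 19 = 19
  USB stick 4: 18 = 18
  USB stick 5: 18 = 18
  USB stick 6: 17 + 6 = 23
  USB stick 7: 17 = 17
  USB stick 8: 13 + 10 = 23
  USB stick 9: 12 + 8 = 20
  USB stick 10: 7 + 7 = 14
No arrangement into 9 USB sticks stays within capacity, so 10 is optimal.

10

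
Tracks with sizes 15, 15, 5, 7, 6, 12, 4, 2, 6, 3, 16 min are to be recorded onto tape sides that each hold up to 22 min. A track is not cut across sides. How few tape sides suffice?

5

Total = 16 + 15 + 15 + 12 + 7 + 6 + 6 + 5 + 4 + 3 + 2 = 91 min.
Lower bound: ⌈91/22⌉ = 5 tape sides.
A packing using 5 tape sides:
  side 1: 16 + 6 = 22
  side 2: 15 + 7 = 22
  side 3: 15 + 6 = 21
  side 4: 12 + 5 + 4 = 21
  side 5: 3 + 2 = 5
This matches the lower bound, so 5 is optimal.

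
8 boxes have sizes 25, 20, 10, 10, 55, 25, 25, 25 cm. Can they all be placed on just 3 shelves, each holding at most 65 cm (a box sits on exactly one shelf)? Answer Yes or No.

No

Total = 195 cm; ⌈195/65⌉ = 3.
The bound of 3 does not rule out 3, but exhaustive search shows no assignment into 3 shelves of capacity 65 cm exists — the minimum is 4.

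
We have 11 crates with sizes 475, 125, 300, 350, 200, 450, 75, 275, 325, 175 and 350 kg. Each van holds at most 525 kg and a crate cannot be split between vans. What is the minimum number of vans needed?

Total = 475 + 450 + 350 + 350 + 325 + 300 + 275 + 200 + 175 + 125 + 75 = 3100 kg.
Lower bound: ⌈3100/525⌉ = 6 vans.
Also, 7 crates each exceed 525/2 kg, and no two of those can share a van, so at least 7 vans are needed.
A packing using 7 vans:
  van 1: 475 = 475
  van 2: 450 + 75 = 525
  van 3: 350 + 175 = 525
  van 4: 350 + 125 = 475
  van 5: 325 + 200 = 525
  van 6: 300 = 300
  van 7: 275 = 275
This matches the lower bound, so 7 is optimal.

7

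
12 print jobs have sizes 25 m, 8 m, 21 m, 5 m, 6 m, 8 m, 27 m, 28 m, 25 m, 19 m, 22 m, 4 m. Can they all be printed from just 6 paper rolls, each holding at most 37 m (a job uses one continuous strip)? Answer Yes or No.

Total = 198 m; ⌈198/37⌉ = 6.
7 print jobs each exceed half the capacity and cannot share a roll, forcing at least 7 paper rolls.
At least 7 paper rolls are required, but only 6 are allowed.

No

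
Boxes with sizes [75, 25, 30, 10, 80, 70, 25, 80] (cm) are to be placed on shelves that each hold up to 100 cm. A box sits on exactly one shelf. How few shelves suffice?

5

Total = 80 + 80 + 75 + 70 + 30 + 25 + 25 + 10 = 395 cm.
Lower bound: ⌈395/100⌉ = 4 shelves.
A packing using 5 shelves:
  shelf 1: 80 + 10 = 90
  shelf 2: 80 = 80
  shelf 3: 75 + 25 = 100
  shelf 4: 70 + 30 = 100
  shelf 5: 25 = 25
No arrangement into 4 shelves stays within capacity, so 5 is optimal.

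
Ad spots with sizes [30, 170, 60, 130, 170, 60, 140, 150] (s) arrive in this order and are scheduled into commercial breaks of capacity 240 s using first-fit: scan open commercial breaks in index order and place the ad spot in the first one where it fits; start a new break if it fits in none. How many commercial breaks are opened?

  30 → break 1 (new)  [load 30/240]
  170 → break 1  [load 200/240]
  60 → break 2 (new)  [load 60/240]
  130 → break 2  [load 190/240]
  170 → break 3 (new)  [load 170/240]
  60 → break 3  [load 230/240]
  140 → break 4 (new)  [load 140/240]
  150 → break 5 (new)  [load 150/240]
5 commercial breaks opened.

5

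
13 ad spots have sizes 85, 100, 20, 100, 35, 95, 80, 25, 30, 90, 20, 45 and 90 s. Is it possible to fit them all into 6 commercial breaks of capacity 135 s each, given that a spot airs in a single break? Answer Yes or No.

No

Total = 815 s; ⌈815/135⌉ = 7.
At least 7 commercial breaks are required, but only 6 are allowed.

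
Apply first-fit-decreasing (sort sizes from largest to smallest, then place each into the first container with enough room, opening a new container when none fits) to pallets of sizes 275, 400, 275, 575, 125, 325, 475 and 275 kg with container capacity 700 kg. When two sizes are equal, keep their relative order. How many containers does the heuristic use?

5

Sorted descending: 575, 475, 400, 325, 275, 275, 275, 125.
  575 → container 1 (new)  [load 575/700]
  475 → container 2 (new)  [load 475/700]
  400 → container 3 (new)  [load 400/700]
  325 → container 4 (new)  [load 325/700]
  275 → container 3  [load 675/700]
  275 → container 4  [load 600/700]
  275 → container 5 (new)  [load 275/700]
  125 → container 1  [load 700/700]
5 containers opened.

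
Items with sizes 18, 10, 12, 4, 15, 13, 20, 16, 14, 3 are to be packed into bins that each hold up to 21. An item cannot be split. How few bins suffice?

Total = 20 + 18 + 16 + 15 + 14 + 13 + 12 + 10 + 4 + 3 = 125.
Lower bound: ⌈125/21⌉ = 6 bins.
Also, 7 items each exceed 21/2, and no two of those can share a bin, so at least 7 bins are needed.
A packing using 8 bins:
  bin 1: 20 = 20
  bin 2: 18 + 3 = 21
  bin 3: 16 + 4 = 20
  bin 4: 15 = 15
  bin 5: 14 = 14
  bin 6: 13 = 13
  bin 7: 12 = 12
  bin 8: 10 = 10
No arrangement into 7 bins stays within capacity, so 8 is optimal.

8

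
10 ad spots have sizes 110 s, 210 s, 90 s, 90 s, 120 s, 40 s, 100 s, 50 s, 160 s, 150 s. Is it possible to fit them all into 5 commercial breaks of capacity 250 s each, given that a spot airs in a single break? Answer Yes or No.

Yes

A valid assignment using 5 commercial breaks:
  break 1: 210 + 40 = 250
  break 2: 160 + 90 = 250
  break 3: 150 + 100 = 250
  break 4: 120 + 110 = 230
  break 5: 90 + 50 = 140
Every load is within 250 s, so 5 commercial breaks suffice.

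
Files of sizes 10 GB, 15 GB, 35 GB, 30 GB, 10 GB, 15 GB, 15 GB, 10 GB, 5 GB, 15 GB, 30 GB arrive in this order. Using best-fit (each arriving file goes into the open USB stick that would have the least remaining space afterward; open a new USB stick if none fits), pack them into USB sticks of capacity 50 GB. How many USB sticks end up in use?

4

  10 → USB stick 1 (new)  [load 10/50]
  15 → USB stick 1  [load 25/50]
  35 → USB stick 2 (new)  [load 35/50]
  30 → USB stick 3 (new)  [load 30/50]
  10 → USB stick 2  [load 45/50]
  15 → USB stick 3  [load 45/50]
  15 → USB stick 1  [load 40/50]
  10 → USB stick 1  [load 50/50]
  5 → USB stick 2  [load 50/50]
  15 → USB stick 4 (new)  [load 15/50]
  30 → USB stick 4  [load 45/50]
4 USB sticks opened.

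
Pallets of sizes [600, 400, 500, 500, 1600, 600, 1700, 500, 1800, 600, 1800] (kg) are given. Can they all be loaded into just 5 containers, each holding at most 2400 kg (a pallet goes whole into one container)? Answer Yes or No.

A valid assignment using 5 containers:
  container 1: 1800 + 600 = 2400
  container 2: 1800 + 600 = 2400
  container 3: 1700 + 600 = 2300
  container 4: 1600 + 500 = 2100
  container 5: 500 + 500 + 400 = 1400
Every load is within 2400 kg, so 5 containers suffice.

Yes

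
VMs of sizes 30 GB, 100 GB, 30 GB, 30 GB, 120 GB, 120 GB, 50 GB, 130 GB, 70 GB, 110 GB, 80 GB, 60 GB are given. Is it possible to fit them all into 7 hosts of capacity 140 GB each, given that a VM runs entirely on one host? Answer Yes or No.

No

Total = 930 GB; ⌈930/140⌉ = 7.
The bound of 7 does not rule out 7, but exhaustive search shows no assignment into 7 hosts of capacity 140 GB exists — the minimum is 8.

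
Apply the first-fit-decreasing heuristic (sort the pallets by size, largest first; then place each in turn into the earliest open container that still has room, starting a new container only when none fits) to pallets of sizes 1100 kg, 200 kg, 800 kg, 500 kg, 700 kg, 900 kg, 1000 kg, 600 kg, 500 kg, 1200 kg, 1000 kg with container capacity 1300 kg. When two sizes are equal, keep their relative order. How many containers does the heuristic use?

Sorted descending: 1200, 1100, 1000, 1000, 900, 800, 700, 600, 500, 500, 200.
  1200 → container 1 (new)  [load 1200/1300]
  1100 → container 2 (new)  [load 1100/1300]
  1000 → container 3 (new)  [load 1000/1300]
  1000 → container 4 (new)  [load 1000/1300]
  900 → container 5 (new)  [load 900/1300]
  800 → container 6 (new)  [load 800/1300]
  700 → container 7 (new)  [load 700/1300]
  600 → container 7  [load 1300/1300]
  500 → container 6  [load 1300/1300]
  500 → container 8 (new)  [load 500/1300]
  200 → container 2  [load 1300/1300]
8 containers opened.

8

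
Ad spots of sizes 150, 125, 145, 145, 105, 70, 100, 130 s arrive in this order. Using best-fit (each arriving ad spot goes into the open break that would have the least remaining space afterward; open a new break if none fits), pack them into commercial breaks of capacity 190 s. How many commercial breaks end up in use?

7

  150 → break 1 (new)  [load 150/190]
  125 → break 2 (new)  [load 125/190]
  145 → break 3 (new)  [load 145/190]
  145 → break 4 (new)  [load 145/190]
  105 → break 5 (new)  [load 105/190]
  70 → break 5  [load 175/190]
  100 → break 6 (new)  [load 100/190]
  130 → break 7 (new)  [load 130/190]
7 commercial breaks opened.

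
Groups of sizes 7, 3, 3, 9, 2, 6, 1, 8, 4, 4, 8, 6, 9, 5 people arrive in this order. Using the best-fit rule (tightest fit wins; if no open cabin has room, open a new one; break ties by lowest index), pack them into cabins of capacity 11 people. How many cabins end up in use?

  7 → cabin 1 (new)  [load 7/11]
  3 → cabin 1  [load 10/11]
  3 → cabin 2 (new)  [load 3/11]
  9 → cabin 3 (new)  [load 9/11]
  2 → cabin 3  [load 11/11]
  6 → cabin 2  [load 9/11]
  1 → cabin 1  [load 11/11]
  8 → cabin 4 (new)  [load 8/11]
  4 → cabin 5 (new)  [load 4/11]
  4 → cabin 5  [load 8/11]
  8 → cabin 6 (new)  [load 8/11]
  6 → cabin 7 (new)  [load 6/11]
  9 → cabin 8 (new)  [load 9/11]
  5 → cabin 7  [load 11/11]
8 cabins opened.

8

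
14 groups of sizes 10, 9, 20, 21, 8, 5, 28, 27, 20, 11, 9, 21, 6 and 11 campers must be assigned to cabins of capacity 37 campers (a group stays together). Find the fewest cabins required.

6

Total = 28 + 27 + 21 + 21 + 20 + 20 + 11 + 11 + 10 + 9 + 9 + 8 + 6 + 5 = 206 campers.
Lower bound: ⌈206/37⌉ = 6 cabins.
A packing using 6 cabins:
  cabin 1: 28 + 9 = 37
  cabin 2: 27 + 10 = 37
  cabin 3: 21 + 11 + 5 = 37
  cabin 4: 21 + 11 = 32
  cabin 5: 20 + 9 + 8 = 37
  cabin 6: 20 + 6 = 26
This matches the lower bound, so 6 is optimal.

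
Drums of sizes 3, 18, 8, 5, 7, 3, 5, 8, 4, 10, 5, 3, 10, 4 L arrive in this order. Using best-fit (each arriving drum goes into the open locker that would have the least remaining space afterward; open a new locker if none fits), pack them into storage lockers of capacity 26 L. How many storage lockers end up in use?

  3 → locker 1 (new)  [load 3/26]
  18 → locker 1  [load 21/26]
  8 → locker 2 (new)  [load 8/26]
  5 → locker 1  [load 26/26]
  7 → locker 2  [load 15/26]
  3 → locker 2  [load 18/26]
  5 → locker 2  [load 23/26]
  8 → locker 3 (new)  [load 8/26]
  4 → locker 3  [load 12/26]
  10 → locker 3  [load 22/26]
  5 → locker 4 (new)  [load 5/26]
  3 → locker 2  [load 26/26]
  10 → locker 4  [load 15/26]
  4 → locker 3  [load 26/26]
4 storage lockers opened.

4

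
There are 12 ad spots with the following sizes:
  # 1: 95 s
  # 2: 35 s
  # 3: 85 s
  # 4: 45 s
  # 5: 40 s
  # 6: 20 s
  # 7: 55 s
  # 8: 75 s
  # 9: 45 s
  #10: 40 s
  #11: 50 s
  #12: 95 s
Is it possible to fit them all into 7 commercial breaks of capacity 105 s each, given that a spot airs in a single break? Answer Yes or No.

No

Total = 680 s; ⌈680/105⌉ = 7.
The bound of 7 does not rule out 7, but exhaustive search shows no assignment into 7 commercial breaks of capacity 105 s exists — the minimum is 8.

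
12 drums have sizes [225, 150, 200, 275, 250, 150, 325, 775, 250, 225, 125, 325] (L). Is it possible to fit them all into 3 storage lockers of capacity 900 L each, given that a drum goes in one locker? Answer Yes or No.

Total = 3275 L; ⌈3275/900⌉ = 4.
At least 4 storage lockers are required, but only 3 are allowed.

No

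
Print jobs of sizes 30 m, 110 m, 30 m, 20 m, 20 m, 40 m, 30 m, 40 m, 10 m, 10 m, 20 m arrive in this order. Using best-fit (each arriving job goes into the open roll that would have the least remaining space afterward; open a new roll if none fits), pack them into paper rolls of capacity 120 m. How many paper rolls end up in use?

  30 → roll 1 (new)  [load 30/120]
  110 → roll 2 (new)  [load 110/120]
  30 → roll 1  [load 60/120]
  20 → roll 1  [load 80/120]
  20 → roll 1  [load 100/120]
  40 → roll 3 (new)  [load 40/120]
  30 → roll 3  [load 70/120]
  40 → roll 3  [load 110/120]
  10 → roll 2  [load 120/120]
  10 → roll 3  [load 120/120]
  20 → roll 1  [load 120/120]
3 paper rolls opened.

3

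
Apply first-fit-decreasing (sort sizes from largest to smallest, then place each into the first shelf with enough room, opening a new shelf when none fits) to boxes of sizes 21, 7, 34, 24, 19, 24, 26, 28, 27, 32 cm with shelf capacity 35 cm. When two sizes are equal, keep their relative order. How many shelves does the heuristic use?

9

Sorted descending: 34, 32, 28, 27, 26, 24, 24, 21, 19, 7.
  34 → shelf 1 (new)  [load 34/35]
  32 → shelf 2 (new)  [load 32/35]
  28 → shelf 3 (new)  [load 28/35]
  27 → shelf 4 (new)  [load 27/35]
  26 → shelf 5 (new)  [load 26/35]
  24 → shelf 6 (new)  [load 24/35]
  24 → shelf 7 (new)  [load 24/35]
  21 → shelf 8 (new)  [load 21/35]
  19 → shelf 9 (new)  [load 19/35]
  7 → shelf 3  [load 35/35]
9 shelves opened.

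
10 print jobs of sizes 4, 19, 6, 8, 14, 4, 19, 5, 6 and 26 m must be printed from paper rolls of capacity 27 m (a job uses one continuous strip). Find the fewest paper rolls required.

Total = 26 + 19 + 19 + 14 + 8 + 6 + 6 + 5 + 4 + 4 = 111 m.
Lower bound: ⌈111/27⌉ = 5 paper rolls.
A packing using 5 paper rolls:
  roll 1: 26 = 26
  roll 2: 19 + 8 = 27
  roll 3: 19 + 6 = 25
  roll 4: 14 + 6 + 5 = 25
  roll 5: 4 + 4 = 8
This matches the lower bound, so 5 is optimal.

5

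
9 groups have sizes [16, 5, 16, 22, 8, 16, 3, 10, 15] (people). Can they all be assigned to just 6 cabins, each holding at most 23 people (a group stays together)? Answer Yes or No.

Yes

A valid assignment using 6 cabins:
  cabin 1: 22 = 22
  cabin 2: 16 + 5 = 21
  cabin 3: 16 + 3 = 19
  cabin 4: 16 = 16
  cabin 5: 15 + 8 = 23
  cabin 6: 10 = 10
Every load is within 23 people, so 6 cabins suffice.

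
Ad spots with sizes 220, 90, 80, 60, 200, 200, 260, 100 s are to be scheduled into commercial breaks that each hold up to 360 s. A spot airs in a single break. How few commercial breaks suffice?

Total = 260 + 220 + 200 + 200 + 100 + 90 + 80 + 60 = 1210 s.
Lower bound: ⌈1210/360⌉ = 4 commercial breaks.
A packing using 4 commercial breaks:
  break 1: 260 + 100 = 360
  break 2: 220 + 90 = 310
  break 3: 200 + 80 + 60 = 340
  break 4: 200 = 200
This matches the lower bound, so 4 is optimal.

4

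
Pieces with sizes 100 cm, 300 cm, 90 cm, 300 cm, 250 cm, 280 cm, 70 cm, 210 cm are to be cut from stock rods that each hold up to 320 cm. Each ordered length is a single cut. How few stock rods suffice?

6

Total = 300 + 300 + 280 + 250 + 210 + 100 + 90 + 70 = 1600 cm.
Lower bound: ⌈1600/320⌉ = 5 stock rods.
A packing using 6 stock rods:
  stock rod 1: 300 = 300
  stock rod 2: 300 = 300
  stock rod 3: 280 = 280
  stock rod 4: 250 + 70 = 320
  stock rod 5: 210 + 100 = 310
  stock rod 6: 90 = 90
No arrangement into 5 stock rods stays within capacity, so 6 is optimal.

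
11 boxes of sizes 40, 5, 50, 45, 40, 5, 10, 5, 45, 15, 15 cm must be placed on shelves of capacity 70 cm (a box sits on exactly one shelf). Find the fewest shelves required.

Total = 50 + 45 + 45 + 40 + 40 + 15 + 15 + 10 + 5 + 5 + 5 = 275 cm.
Lower bound: ⌈275/70⌉ = 4 shelves.
Also, 5 boxes each exceed 35 cm, and no two of those can share a shelf, so at least 5 shelves are needed.
A packing using 5 shelves:
  shelf 1: 50 + 15 + 5 = 70
  shelf 2: 45 + 15 + 10 = 70
  shelf 3: 45 + 5 + 5 = 55
  shelf 4: 40 = 40
  shelf 5: 40 = 40
This matches the lower bound, so 5 is optimal.

5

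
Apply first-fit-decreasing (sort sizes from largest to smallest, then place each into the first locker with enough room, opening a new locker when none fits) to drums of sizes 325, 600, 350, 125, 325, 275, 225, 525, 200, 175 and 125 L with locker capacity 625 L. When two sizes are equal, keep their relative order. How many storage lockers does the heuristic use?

Sorted descending: 600, 525, 350, 325, 325, 275, 225, 200, 175, 125, 125.
  600 → locker 1 (new)  [load 600/625]
  525 → locker 2 (new)  [load 525/625]
  350 → locker 3 (new)  [load 350/625]
  325 → locker 4 (new)  [load 325/625]
  325 → locker 5 (new)  [load 325/625]
  275 → locker 3  [load 625/625]
  225 → locker 4  [load 550/625]
  200 → locker 5  [load 525/625]
  175 → locker 6 (new)  [load 175/625]
  125 → locker 6  [load 300/625]
  125 → locker 6  [load 425/625]
6 storage lockers opened.

6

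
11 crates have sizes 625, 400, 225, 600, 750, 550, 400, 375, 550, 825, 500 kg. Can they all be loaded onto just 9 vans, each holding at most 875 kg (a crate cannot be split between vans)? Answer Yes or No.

A valid assignment using 8 vans:
  van 1: 825 = 825
  van 2: 750 = 750
  van 3: 625 + 225 = 850
  van 4: 600 = 600
  van 5: 550 = 550
  van 6: 550 = 550
  van 7: 500 + 375 = 875
  van 8: 400 + 400 = 800
That uses only 8 ≤ 9, so 9 vans are enough.

Yes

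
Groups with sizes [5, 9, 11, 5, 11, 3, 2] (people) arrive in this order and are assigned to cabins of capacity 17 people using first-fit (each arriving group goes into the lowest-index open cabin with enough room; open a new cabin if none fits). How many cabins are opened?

  5 → cabin 1 (new)  [load 5/17]
  9 → cabin 1  [load 14/17]
  11 → cabin 2 (new)  [load 11/17]
  5 → cabin 2  [load 16/17]
  11 → cabin 3 (new)  [load 11/17]
  3 → cabin 1  [load 17/17]
  2 → cabin 3  [load 13/17]
3 cabins opened.

3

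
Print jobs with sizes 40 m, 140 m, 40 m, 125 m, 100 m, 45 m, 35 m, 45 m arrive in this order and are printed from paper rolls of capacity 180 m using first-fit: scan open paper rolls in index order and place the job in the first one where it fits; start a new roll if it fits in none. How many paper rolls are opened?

  40 → roll 1 (new)  [load 40/180]
  140 → roll 1  [load 180/180]
  40 → roll 2 (new)  [load 40/180]
  125 → roll 2  [load 165/180]
  100 → roll 3 (new)  [load 100/180]
  45 → roll 3  [load 145/180]
  35 → roll 3  [load 180/180]
  45 → roll 4 (new)  [load 45/180]
4 paper rolls opened.

4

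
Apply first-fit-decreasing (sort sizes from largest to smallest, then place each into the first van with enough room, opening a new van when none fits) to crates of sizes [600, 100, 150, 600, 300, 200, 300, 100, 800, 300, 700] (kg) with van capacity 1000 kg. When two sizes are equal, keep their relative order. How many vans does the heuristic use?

Sorted descending: 800, 700, 600, 600, 300, 300, 300, 200, 150, 100, 100.
  800 → van 1 (new)  [load 800/1000]
  700 → van 2 (new)  [load 700/1000]
  600 → van 3 (new)  [load 600/1000]
  600 → van 4 (new)  [load 600/1000]
  300 → van 2  [load 1000/1000]
  300 → van 3  [load 900/1000]
  300 → van 4  [load 900/1000]
  200 → van 1  [load 1000/1000]
  150 → van 5 (new)  [load 150/1000]
  100 → van 3  [load 1000/1000]
  100 → van 4  [load 1000/1000]
5 vans opened.

5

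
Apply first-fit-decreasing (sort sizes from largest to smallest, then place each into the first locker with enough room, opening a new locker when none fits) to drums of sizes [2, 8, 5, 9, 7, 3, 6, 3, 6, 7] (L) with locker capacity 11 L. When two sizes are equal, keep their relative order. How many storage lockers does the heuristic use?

Sorted descending: 9, 8, 7, 7, 6, 6, 5, 3, 3, 2.
  9 → locker 1 (new)  [load 9/11]
  8 → locker 2 (new)  [load 8/11]
  7 → locker 3 (new)  [load 7/11]
  7 → locker 4 (new)  [load 7/11]
  6 → locker 5 (new)  [load 6/11]
  6 → locker 6 (new)  [load 6/11]
  5 → locker 5  [load 11/11]
  3 → locker 2  [load 11/11]
  3 → locker 3  [load 10/11]
  2 → locker 1  [load 11/11]
6 storage lockers opened.

6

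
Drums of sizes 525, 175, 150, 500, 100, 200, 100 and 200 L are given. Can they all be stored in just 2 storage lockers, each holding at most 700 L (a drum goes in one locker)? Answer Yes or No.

Total = 1950 L; ⌈1950/700⌉ = 3.
At least 3 storage lockers are required, but only 2 are allowed.

No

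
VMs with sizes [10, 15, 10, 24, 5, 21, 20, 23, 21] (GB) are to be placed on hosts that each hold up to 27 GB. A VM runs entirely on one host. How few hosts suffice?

Total = 24 + 23 + 21 + 21 + 20 + 15 + 10 + 10 + 5 = 149 GB.
Lower bound: ⌈149/27⌉ = 6 hosts.
A packing using 7 hosts:
  host 1: 24 = 24
  host 2: 23 = 23
  host 3: 21 + 5 = 26
  host 4: 21 = 21
  host 5: 20 = 20
  host 6: 15 + 10 = 25
  host 7: 10 = 10
No arrangement into 6 hosts stays within capacity, so 7 is optimal.

7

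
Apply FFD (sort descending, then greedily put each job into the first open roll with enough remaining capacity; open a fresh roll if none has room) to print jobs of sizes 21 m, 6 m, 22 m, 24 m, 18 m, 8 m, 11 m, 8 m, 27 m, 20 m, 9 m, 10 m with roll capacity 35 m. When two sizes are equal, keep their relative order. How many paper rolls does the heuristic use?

Sorted descending: 27, 24, 22, 21, 20, 18, 11, 10, 9, 8, 8, 6.
  27 → roll 1 (new)  [load 27/35]
  24 → roll 2 (new)  [load 24/35]
  22 → roll 3 (new)  [load 22/35]
  21 → roll 4 (new)  [load 21/35]
  20 → roll 5 (new)  [load 20/35]
  18 → roll 6 (new)  [load 18/35]
  11 → roll 2  [load 35/35]
  10 → roll 3  [load 32/35]
  9 → roll 4  [load 30/35]
  8 → roll 1  [load 35/35]
  8 → roll 5  [load 28/35]
  6 → roll 5  [load 34/35]
6 paper rolls opened.

6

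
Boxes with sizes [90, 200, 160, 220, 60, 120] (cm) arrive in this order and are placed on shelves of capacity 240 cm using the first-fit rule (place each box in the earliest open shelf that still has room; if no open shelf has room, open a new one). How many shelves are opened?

5

  90 → shelf 1 (new)  [load 90/240]
  200 → shelf 2 (new)  [load 200/240]
  160 → shelf 3 (new)  [load 160/240]
  220 → shelf 4 (new)  [load 220/240]
  60 → shelf 1  [load 150/240]
  120 → shelf 5 (new)  [load 120/240]
5 shelves opened.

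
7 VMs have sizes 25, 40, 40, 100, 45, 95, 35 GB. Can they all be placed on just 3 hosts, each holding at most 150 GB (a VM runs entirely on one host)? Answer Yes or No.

A valid assignment using 3 hosts:
  host 1: 100 + 45 = 145
  host 2: 95 + 40 = 135
  host 3: 40 + 35 + 25 = 100
Every load is within 150 GB, so 3 hosts suffice.

Yes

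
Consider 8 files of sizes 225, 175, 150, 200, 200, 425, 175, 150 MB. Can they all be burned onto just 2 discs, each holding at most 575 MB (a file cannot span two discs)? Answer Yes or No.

Total = 1700 MB; ⌈1700/575⌉ = 3.
At least 3 discs are required, but only 2 are allowed.

No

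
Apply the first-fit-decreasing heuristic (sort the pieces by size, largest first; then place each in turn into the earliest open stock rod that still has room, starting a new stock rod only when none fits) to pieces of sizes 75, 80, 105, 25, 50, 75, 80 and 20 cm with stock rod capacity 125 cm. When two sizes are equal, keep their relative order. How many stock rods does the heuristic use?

5

Sorted descending: 105, 80, 80, 75, 75, 50, 25, 20.
  105 → stock rod 1 (new)  [load 105/125]
  80 → stock rod 2 (new)  [load 80/125]
  80 → stock rod 3 (new)  [load 80/125]
  75 → stock rod 4 (new)  [load 75/125]
  75 → stock rod 5 (new)  [load 75/125]
  50 → stock rod 4  [load 125/125]
  25 → stock rod 2  [load 105/125]
  20 → stock rod 1  [load 125/125]
5 stock rods opened.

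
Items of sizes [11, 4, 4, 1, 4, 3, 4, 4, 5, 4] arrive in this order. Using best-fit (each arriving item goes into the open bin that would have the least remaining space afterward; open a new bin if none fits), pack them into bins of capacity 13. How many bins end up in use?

4

  11 → bin 1 (new)  [load 11/13]
  4 → bin 2 (new)  [load 4/13]
  4 → bin 2  [load 8/13]
  1 → bin 1  [load 12/13]
  4 → bin 2  [load 12/13]
  3 → bin 3 (new)  [load 3/13]
  4 → bin 3  [load 7/13]
  4 → bin 3  [load 11/13]
  5 → bin 4 (new)  [load 5/13]
  4 → bin 4  [load 9/13]
4 bins opened.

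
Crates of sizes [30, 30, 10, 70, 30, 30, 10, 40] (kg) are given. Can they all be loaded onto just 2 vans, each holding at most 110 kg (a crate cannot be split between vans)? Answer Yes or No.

Total = 250 kg; ⌈250/110⌉ = 3.
At least 3 vans are required, but only 2 are allowed.

No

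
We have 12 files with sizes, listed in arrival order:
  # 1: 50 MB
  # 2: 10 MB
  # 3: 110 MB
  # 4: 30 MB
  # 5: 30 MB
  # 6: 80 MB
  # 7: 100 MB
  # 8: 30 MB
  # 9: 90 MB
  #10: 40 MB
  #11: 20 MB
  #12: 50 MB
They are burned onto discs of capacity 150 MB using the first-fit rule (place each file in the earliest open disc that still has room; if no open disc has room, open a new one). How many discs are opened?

  50 → disc 1 (new)  [load 50/150]
  10 → disc 1  [load 60/150]
  110 → disc 2 (new)  [load 110/150]
  30 → disc 1  [load 90/150]
  30 → disc 1  [load 120/150]
  80 → disc 3 (new)  [load 80/150]
  100 → disc 4 (new)  [load 100/150]
  30 → disc 1  [load 150/150]
  90 → disc 5 (new)  [load 90/150]
  40 → disc 2  [load 150/150]
  20 → disc 3  [load 100/150]
  50 → disc 3  [load 150/150]
5 discs opened.

5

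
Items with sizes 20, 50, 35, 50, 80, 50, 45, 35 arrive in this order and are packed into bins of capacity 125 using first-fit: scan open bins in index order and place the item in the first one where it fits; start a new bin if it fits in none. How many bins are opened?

  20 → bin 1 (new)  [load 20/125]
  50 → bin 1  [load 70/125]
  35 → bin 1  [load 105/125]
  50 → bin 2 (new)  [load 50/125]
  80 → bin 3 (new)  [load 80/125]
  50 → bin 2  [load 100/125]
  45 → bin 3  [load 125/125]
  35 → bin 4 (new)  [load 35/125]
4 bins opened.

4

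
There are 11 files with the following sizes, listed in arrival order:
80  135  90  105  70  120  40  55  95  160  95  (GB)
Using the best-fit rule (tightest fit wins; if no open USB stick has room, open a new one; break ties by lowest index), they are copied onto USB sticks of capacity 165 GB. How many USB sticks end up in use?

8

  80 → USB stick 1 (new)  [load 80/165]
  135 → USB stick 2 (new)  [load 135/165]
  90 → USB stick 3 (new)  [load 90/165]
  105 → USB stick 4 (new)  [load 105/165]
  70 → USB stick 3  [load 160/165]
  120 → USB stick 5 (new)  [load 120/165]
  40 → USB stick 5  [load 160/165]
  55 → USB stick 4  [load 160/165]
  95 → USB stick 6 (new)  [load 95/165]
  160 → USB stick 7 (new)  [load 160/165]
  95 → USB stick 8 (new)  [load 95/165]
8 USB sticks opened.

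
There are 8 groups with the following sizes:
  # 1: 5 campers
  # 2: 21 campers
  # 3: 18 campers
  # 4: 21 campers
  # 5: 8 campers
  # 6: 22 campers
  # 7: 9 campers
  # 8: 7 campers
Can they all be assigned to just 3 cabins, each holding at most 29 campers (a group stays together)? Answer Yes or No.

Total = 111 campers; ⌈111/29⌉ = 4.
At least 4 cabins are required, but only 3 are allowed.

No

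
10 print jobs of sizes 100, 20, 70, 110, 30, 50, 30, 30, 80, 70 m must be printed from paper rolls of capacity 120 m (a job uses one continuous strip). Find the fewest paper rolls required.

6

Total = 110 + 100 + 80 + 70 + 70 + 50 + 30 + 30 + 30 + 20 = 590 m.
Lower bound: ⌈590/120⌉ = 5 paper rolls.
A packing using 6 paper rolls:
  roll 1: 110 = 110
  roll 2: 100 + 20 = 120
  roll 3: 80 + 30 = 110
  roll 4: 70 + 50 = 120
  roll 5: 70 + 30 = 100
  roll 6: 30 = 30
No arrangement into 5 paper rolls stays within capacity, so 6 is optimal.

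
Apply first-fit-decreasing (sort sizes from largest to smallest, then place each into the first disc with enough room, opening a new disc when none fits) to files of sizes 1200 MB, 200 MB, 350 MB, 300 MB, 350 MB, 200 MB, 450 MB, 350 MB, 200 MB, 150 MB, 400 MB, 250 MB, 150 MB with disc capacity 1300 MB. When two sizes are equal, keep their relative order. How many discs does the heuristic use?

Sorted descending: 1200, 450, 400, 350, 350, 350, 300, 250, 200, 200, 200, 150, 150.
  1200 → disc 1 (new)  [load 1200/1300]
  450 → disc 2 (new)  [load 450/1300]
  400 → disc 2  [load 850/1300]
  350 → disc 2  [load 1200/1300]
  350 → disc 3 (new)  [load 350/1300]
  350 → disc 3  [load 700/1300]
  300 → disc 3  [load 1000/1300]
  250 → disc 3  [load 1250/1300]
  200 → disc 4 (new)  [load 200/1300]
  200 → disc 4  [load 400/1300]
  200 → disc 4  [load 600/1300]
  150 → disc 4  [load 750/1300]
  150 → disc 4  [load 900/1300]
4 discs opened.

4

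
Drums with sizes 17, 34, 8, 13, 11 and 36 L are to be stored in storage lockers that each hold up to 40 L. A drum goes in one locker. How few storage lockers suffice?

Total = 36 + 34 + 17 + 13 + 11 + 8 = 119 L.
Lower bound: ⌈119/40⌉ = 3 storage lockers.
A packing using 4 storage lockers:
  locker 1: 36 = 36
  locker 2: 34 = 34
  locker 3: 17 + 13 + 8 = 38
  locker 4: 11 = 11
No arrangement into 3 storage lockers stays within capacity, so 4 is optimal.

4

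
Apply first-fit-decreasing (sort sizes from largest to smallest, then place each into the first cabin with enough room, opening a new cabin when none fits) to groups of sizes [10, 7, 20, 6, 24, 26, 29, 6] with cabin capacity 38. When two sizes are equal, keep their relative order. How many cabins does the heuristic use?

Sorted descending: 29, 26, 24, 20, 10, 7, 6, 6.
  29 → cabin 1 (new)  [load 29/38]
  26 → cabin 2 (new)  [load 26/38]
  24 → cabin 3 (new)  [load 24/38]
  20 → cabin 4 (new)  [load 20/38]
  10 → cabin 2  [load 36/38]
  7 → cabin 1  [load 36/38]
  6 → cabin 3  [load 30/38]
  6 → cabin 3  [load 36/38]
4 cabins opened.

4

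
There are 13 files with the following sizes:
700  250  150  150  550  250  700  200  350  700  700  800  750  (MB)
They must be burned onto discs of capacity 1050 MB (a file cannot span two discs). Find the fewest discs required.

7

Total = 800 + 750 + 700 + 700 + 700 + 700 + 550 + 350 + 250 + 250 + 200 + 150 + 150 = 6250 MB.
Lower bound: ⌈6250/1050⌉ = 6 discs.
Also, 7 files each exceed 525 MB, and no two of those can share a disc, so at least 7 discs are needed.
A packing using 7 discs:
  disc 1: 800 + 250 = 1050
  disc 2: 750 + 250 = 1000
  disc 3: 700 + 350 = 1050
  disc 4: 700 + 200 + 150 = 1050
  disc 5: 700 + 150 = 850
  disc 6: 700 = 700
  disc 7: 550 = 550
This matches the lower bound, so 7 is optimal.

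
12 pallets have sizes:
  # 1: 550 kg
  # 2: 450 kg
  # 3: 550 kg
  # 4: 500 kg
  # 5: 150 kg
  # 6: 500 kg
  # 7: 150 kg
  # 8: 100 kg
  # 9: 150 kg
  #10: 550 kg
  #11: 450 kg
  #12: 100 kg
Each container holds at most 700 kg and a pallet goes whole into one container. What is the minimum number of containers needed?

Total = 550 + 550 + 550 + 500 + 500 + 450 + 450 + 150 + 150 + 150 + 100 + 100 = 4200 kg.
Lower bound: ⌈4200/700⌉ = 6 containers.
Also, 7 pallets each exceed 350 kg, and no two of those can share a container, so at least 7 containers are needed.
A packing using 7 containers:
  container 1: 550 + 150 = 700
  container 2: 550 + 150 = 700
  container 3: 550 + 150 = 700
  container 4: 500 + 100 + 100 = 700
  container 5: 500 = 500
  container 6: 450 = 450
  container 7: 450 = 450
This matches the lower bound, so 7 is optimal.

7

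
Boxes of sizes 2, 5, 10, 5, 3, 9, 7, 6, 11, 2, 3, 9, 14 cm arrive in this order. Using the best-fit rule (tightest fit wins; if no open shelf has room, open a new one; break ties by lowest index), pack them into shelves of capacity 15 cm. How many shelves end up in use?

  2 → shelf 1 (new)  [load 2/15]
  5 → shelf 1  [load 7/15]
  10 → shelf 2 (new)  [load 10/15]
  5 → shelf 2  [load 15/15]
  3 → shelf 1  [load 10/15]
  9 → shelf 3 (new)  [load 9/15]
  7 → shelf 4 (new)  [load 7/15]
  6 → shelf 3  [load 15/15]
  11 → shelf 5 (new)  [load 11/15]
  2 → shelf 5  [load 13/15]
  3 → shelf 1  [load 13/15]
  9 → shelf 6 (new)  [load 9/15]
  14 → shelf 7 (new)  [load 14/15]
7 shelves opened.

7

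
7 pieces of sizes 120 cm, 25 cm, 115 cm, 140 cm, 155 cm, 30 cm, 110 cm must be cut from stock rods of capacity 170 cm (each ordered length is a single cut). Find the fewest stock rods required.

5

Total = 155 + 140 + 120 + 115 + 110 + 30 + 25 = 695 cm.
Lower bound: ⌈695/170⌉ = 5 stock rods.
A packing using 5 stock rods:
  stock rod 1: 155 = 155
  stock rod 2: 140 + 30 = 170
  stock rod 3: 120 + 25 = 145
  stock rod 4: 115 = 115
  stock rod 5: 110 = 110
This matches the lower bound, so 5 is optimal.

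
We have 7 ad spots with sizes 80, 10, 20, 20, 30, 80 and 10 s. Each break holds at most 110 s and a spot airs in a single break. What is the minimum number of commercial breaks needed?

Total = 80 + 80 + 30 + 20 + 20 + 10 + 10 = 250 s.
Lower bound: ⌈250/110⌉ = 3 commercial breaks.
A packing using 3 commercial breaks:
  break 1: 80 + 30 = 110
  break 2: 80 + 20 + 10 = 110
  break 3: 20 + 10 = 30
This matches the lower bound, so 3 is optimal.

3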